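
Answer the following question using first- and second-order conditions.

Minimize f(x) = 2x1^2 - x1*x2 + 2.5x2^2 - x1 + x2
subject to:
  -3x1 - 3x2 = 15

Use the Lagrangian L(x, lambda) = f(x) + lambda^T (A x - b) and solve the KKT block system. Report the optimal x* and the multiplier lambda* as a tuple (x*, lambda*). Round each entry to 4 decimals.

Form the Lagrangian:
  L(x, lambda) = (1/2) x^T Q x + c^T x + lambda^T (A x - b)
Stationarity (grad_x L = 0): Q x + c + A^T lambda = 0.
Primal feasibility: A x = b.

This gives the KKT block system:
  [ Q   A^T ] [ x     ]   [-c ]
  [ A    0  ] [ lambda ] = [ b ]

Solving the linear system:
  x*      = (-2.5455, -2.4545)
  lambda* = (-2.9091)
  f(x*)   = 21.8636

x* = (-2.5455, -2.4545), lambda* = (-2.9091)


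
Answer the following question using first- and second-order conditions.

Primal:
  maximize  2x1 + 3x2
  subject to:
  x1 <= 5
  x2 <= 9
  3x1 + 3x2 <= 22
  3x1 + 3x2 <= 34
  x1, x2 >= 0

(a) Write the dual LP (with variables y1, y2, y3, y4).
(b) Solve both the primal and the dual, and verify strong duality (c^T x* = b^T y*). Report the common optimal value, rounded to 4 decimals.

The standard primal-dual pair for 'max c^T x s.t. A x <= b, x >= 0' is:
  Dual:  min b^T y  s.t.  A^T y >= c,  y >= 0.

So the dual LP is:
  minimize  5y1 + 9y2 + 22y3 + 34y4
  subject to:
    y1 + 3y3 + 3y4 >= 2
    y2 + 3y3 + 3y4 >= 3
    y1, y2, y3, y4 >= 0

Solving the primal: x* = (0, 7.3333).
  primal value c^T x* = 22.
Solving the dual: y* = (0, 0, 1, 0).
  dual value b^T y* = 22.
Strong duality: c^T x* = b^T y*. Confirmed.

22


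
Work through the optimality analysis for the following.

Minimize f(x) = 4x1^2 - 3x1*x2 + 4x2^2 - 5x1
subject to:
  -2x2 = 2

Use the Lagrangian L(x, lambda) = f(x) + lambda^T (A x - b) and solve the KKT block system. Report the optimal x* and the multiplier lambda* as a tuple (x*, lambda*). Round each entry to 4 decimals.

Form the Lagrangian:
  L(x, lambda) = (1/2) x^T Q x + c^T x + lambda^T (A x - b)
Stationarity (grad_x L = 0): Q x + c + A^T lambda = 0.
Primal feasibility: A x = b.

This gives the KKT block system:
  [ Q   A^T ] [ x     ]   [-c ]
  [ A    0  ] [ lambda ] = [ b ]

Solving the linear system:
  x*      = (0.25, -1)
  lambda* = (-4.375)
  f(x*)   = 3.75

x* = (0.25, -1), lambda* = (-4.375)


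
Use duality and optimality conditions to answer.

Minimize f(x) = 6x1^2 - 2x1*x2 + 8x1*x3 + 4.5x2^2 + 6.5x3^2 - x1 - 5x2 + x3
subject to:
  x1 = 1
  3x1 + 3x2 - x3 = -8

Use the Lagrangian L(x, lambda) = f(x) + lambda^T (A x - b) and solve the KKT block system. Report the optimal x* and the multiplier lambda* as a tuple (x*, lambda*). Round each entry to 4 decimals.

Form the Lagrangian:
  L(x, lambda) = (1/2) x^T Q x + c^T x + lambda^T (A x - b)
Stationarity (grad_x L = 0): Q x + c + A^T lambda = 0.
Primal feasibility: A x = b.

This gives the KKT block system:
  [ Q   A^T ] [ x     ]   [-c ]
  [ A    0  ] [ lambda ] = [ b ]

Solving the linear system:
  x*      = (1, -3.5635, 0.3095)
  lambda* = (-59.6746, 13.0238)
  f(x*)   = 90.496

x* = (1, -3.5635, 0.3095), lambda* = (-59.6746, 13.0238)


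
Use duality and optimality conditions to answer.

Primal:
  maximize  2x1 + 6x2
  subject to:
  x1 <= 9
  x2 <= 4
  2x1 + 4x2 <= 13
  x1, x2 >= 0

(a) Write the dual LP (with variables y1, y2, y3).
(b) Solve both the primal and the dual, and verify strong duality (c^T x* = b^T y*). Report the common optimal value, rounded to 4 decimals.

The standard primal-dual pair for 'max c^T x s.t. A x <= b, x >= 0' is:
  Dual:  min b^T y  s.t.  A^T y >= c,  y >= 0.

So the dual LP is:
  minimize  9y1 + 4y2 + 13y3
  subject to:
    y1 + 2y3 >= 2
    y2 + 4y3 >= 6
    y1, y2, y3 >= 0

Solving the primal: x* = (0, 3.25).
  primal value c^T x* = 19.5.
Solving the dual: y* = (0, 0, 1.5).
  dual value b^T y* = 19.5.
Strong duality: c^T x* = b^T y*. Confirmed.

19.5


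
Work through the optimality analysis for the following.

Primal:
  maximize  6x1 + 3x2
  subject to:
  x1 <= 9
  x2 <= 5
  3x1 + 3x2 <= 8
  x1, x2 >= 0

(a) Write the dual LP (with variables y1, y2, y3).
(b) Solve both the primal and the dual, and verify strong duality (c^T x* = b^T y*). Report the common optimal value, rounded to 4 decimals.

The standard primal-dual pair for 'max c^T x s.t. A x <= b, x >= 0' is:
  Dual:  min b^T y  s.t.  A^T y >= c,  y >= 0.

So the dual LP is:
  minimize  9y1 + 5y2 + 8y3
  subject to:
    y1 + 3y3 >= 6
    y2 + 3y3 >= 3
    y1, y2, y3 >= 0

Solving the primal: x* = (2.6667, 0).
  primal value c^T x* = 16.
Solving the dual: y* = (0, 0, 2).
  dual value b^T y* = 16.
Strong duality: c^T x* = b^T y*. Confirmed.

16


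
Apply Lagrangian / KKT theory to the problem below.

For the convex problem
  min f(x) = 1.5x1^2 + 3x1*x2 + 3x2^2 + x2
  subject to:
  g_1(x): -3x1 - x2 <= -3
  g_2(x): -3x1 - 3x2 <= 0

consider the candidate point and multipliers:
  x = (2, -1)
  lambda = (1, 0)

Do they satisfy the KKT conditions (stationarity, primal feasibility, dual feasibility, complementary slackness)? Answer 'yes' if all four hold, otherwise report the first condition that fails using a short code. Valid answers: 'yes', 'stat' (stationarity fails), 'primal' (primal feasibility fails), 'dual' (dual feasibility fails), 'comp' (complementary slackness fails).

Gradient of f: grad f(x) = Q x + c = (3, 1)
Constraint values g_i(x) = a_i^T x - b_i:
  g_1((2, -1)) = -2
  g_2((2, -1)) = -3
Stationarity residual: grad f(x) + sum_i lambda_i a_i = (0, 0)
  -> stationarity OK
Primal feasibility (all g_i <= 0): OK
Dual feasibility (all lambda_i >= 0): OK
Complementary slackness (lambda_i * g_i(x) = 0 for all i): FAILS

Verdict: the first failing condition is complementary_slackness -> comp.

comp


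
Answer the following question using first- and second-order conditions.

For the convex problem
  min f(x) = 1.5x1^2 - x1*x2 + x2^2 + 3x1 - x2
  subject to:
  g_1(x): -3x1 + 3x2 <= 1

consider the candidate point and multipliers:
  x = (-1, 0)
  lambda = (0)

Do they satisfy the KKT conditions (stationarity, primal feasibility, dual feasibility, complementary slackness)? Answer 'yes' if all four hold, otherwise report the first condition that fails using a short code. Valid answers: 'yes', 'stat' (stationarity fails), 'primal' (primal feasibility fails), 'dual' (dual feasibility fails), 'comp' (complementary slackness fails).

Gradient of f: grad f(x) = Q x + c = (0, 0)
Constraint values g_i(x) = a_i^T x - b_i:
  g_1((-1, 0)) = 2
Stationarity residual: grad f(x) + sum_i lambda_i a_i = (0, 0)
  -> stationarity OK
Primal feasibility (all g_i <= 0): FAILS
Dual feasibility (all lambda_i >= 0): OK
Complementary slackness (lambda_i * g_i(x) = 0 for all i): OK

Verdict: the first failing condition is primal_feasibility -> primal.

primal


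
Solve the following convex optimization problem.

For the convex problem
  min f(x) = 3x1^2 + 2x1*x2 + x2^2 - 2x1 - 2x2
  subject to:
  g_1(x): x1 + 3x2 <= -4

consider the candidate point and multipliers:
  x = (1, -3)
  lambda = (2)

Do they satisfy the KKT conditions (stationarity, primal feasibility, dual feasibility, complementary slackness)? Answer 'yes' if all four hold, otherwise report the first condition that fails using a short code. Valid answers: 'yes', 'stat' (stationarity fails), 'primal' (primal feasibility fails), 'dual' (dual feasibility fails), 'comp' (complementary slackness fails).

Gradient of f: grad f(x) = Q x + c = (-2, -6)
Constraint values g_i(x) = a_i^T x - b_i:
  g_1((1, -3)) = -4
Stationarity residual: grad f(x) + sum_i lambda_i a_i = (0, 0)
  -> stationarity OK
Primal feasibility (all g_i <= 0): OK
Dual feasibility (all lambda_i >= 0): OK
Complementary slackness (lambda_i * g_i(x) = 0 for all i): FAILS

Verdict: the first failing condition is complementary_slackness -> comp.

comp


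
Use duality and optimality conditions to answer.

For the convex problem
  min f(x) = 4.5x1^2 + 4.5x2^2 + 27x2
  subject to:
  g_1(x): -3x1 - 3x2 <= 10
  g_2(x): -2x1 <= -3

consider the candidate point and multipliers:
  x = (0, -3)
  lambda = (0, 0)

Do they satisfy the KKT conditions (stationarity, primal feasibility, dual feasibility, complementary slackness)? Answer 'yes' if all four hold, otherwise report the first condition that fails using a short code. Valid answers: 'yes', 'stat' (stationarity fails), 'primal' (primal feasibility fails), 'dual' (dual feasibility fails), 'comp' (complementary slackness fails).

Gradient of f: grad f(x) = Q x + c = (0, 0)
Constraint values g_i(x) = a_i^T x - b_i:
  g_1((0, -3)) = -1
  g_2((0, -3)) = 3
Stationarity residual: grad f(x) + sum_i lambda_i a_i = (0, 0)
  -> stationarity OK
Primal feasibility (all g_i <= 0): FAILS
Dual feasibility (all lambda_i >= 0): OK
Complementary slackness (lambda_i * g_i(x) = 0 for all i): OK

Verdict: the first failing condition is primal_feasibility -> primal.

primal


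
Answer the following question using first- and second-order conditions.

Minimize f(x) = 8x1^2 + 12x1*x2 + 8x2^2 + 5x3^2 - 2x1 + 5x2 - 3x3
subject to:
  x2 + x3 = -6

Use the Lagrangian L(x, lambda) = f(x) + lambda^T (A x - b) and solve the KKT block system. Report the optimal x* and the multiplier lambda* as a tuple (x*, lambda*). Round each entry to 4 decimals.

Form the Lagrangian:
  L(x, lambda) = (1/2) x^T Q x + c^T x + lambda^T (A x - b)
Stationarity (grad_x L = 0): Q x + c + A^T lambda = 0.
Primal feasibility: A x = b.

This gives the KKT block system:
  [ Q   A^T ] [ x     ]   [-c ]
  [ A    0  ] [ lambda ] = [ b ]

Solving the linear system:
  x*      = (3.1912, -4.0882, -1.9118)
  lambda* = (22.1176)
  f(x*)   = 55.8088

x* = (3.1912, -4.0882, -1.9118), lambda* = (22.1176)


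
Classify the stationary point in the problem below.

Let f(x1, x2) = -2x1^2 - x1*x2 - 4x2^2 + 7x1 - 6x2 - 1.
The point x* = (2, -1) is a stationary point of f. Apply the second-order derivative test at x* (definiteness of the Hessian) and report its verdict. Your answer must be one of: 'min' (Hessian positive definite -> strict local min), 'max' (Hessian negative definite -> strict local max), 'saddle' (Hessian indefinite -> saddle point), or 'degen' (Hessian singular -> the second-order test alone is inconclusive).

Compute the Hessian H = grad^2 f:
  H = [[-4, -1], [-1, -8]]
Verify stationarity: grad f(x*) = H x* + g = (0, 0).
Eigenvalues of H: -8.2361, -3.7639.
Both eigenvalues < 0, so H is negative definite -> x* is a strict local max.

max


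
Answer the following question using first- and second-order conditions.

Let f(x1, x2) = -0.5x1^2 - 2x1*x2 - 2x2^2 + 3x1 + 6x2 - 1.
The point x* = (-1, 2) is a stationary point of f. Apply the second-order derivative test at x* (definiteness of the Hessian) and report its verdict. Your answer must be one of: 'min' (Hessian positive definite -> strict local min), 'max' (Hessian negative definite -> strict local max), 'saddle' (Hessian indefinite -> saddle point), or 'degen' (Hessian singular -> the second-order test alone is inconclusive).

Compute the Hessian H = grad^2 f:
  H = [[-1, -2], [-2, -4]]
Verify stationarity: grad f(x*) = H x* + g = (0, 0).
Eigenvalues of H: -5, 0.
H has a zero eigenvalue (singular; negative semidefinite but not definite), so H is neither positive definite, negative definite, nor indefinite. The second-order test alone is inconclusive -> degen.
(Indeed, f is constant along the null direction of H through x*, so x* is not a strict local extremum.)

degen


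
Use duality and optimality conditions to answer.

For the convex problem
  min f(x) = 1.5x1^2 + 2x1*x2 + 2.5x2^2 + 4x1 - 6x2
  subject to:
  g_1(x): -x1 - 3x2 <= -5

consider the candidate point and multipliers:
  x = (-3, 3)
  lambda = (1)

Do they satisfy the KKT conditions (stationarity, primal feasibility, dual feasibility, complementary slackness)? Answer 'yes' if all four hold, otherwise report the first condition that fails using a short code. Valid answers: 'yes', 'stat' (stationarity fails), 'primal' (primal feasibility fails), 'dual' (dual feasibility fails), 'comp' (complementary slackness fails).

Gradient of f: grad f(x) = Q x + c = (1, 3)
Constraint values g_i(x) = a_i^T x - b_i:
  g_1((-3, 3)) = -1
Stationarity residual: grad f(x) + sum_i lambda_i a_i = (0, 0)
  -> stationarity OK
Primal feasibility (all g_i <= 0): OK
Dual feasibility (all lambda_i >= 0): OK
Complementary slackness (lambda_i * g_i(x) = 0 for all i): FAILS

Verdict: the first failing condition is complementary_slackness -> comp.

comp


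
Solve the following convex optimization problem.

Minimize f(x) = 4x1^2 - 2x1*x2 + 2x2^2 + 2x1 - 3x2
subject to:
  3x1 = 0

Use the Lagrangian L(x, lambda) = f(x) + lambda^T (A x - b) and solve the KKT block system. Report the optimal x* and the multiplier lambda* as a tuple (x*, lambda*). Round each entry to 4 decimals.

Form the Lagrangian:
  L(x, lambda) = (1/2) x^T Q x + c^T x + lambda^T (A x - b)
Stationarity (grad_x L = 0): Q x + c + A^T lambda = 0.
Primal feasibility: A x = b.

This gives the KKT block system:
  [ Q   A^T ] [ x     ]   [-c ]
  [ A    0  ] [ lambda ] = [ b ]

Solving the linear system:
  x*      = (0, 0.75)
  lambda* = (-0.1667)
  f(x*)   = -1.125

x* = (0, 0.75), lambda* = (-0.1667)


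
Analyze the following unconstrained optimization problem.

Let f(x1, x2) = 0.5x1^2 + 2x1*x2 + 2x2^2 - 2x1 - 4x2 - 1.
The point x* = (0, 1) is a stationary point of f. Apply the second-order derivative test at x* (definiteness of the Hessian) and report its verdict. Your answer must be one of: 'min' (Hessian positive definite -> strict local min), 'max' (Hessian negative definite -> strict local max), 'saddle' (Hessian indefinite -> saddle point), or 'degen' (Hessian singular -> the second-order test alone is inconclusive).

Compute the Hessian H = grad^2 f:
  H = [[1, 2], [2, 4]]
Verify stationarity: grad f(x*) = H x* + g = (0, 0).
Eigenvalues of H: 0, 5.
H has a zero eigenvalue (singular; positive semidefinite but not definite), so H is neither positive definite, negative definite, nor indefinite. The second-order test alone is inconclusive -> degen.
(Indeed, f is constant along the null direction of H through x*, so x* is not a strict local extremum.)

degen


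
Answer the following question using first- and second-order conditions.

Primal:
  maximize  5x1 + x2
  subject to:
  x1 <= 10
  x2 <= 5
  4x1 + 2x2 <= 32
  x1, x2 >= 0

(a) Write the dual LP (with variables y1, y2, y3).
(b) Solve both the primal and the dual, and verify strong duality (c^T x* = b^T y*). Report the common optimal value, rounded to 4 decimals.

The standard primal-dual pair for 'max c^T x s.t. A x <= b, x >= 0' is:
  Dual:  min b^T y  s.t.  A^T y >= c,  y >= 0.

So the dual LP is:
  minimize  10y1 + 5y2 + 32y3
  subject to:
    y1 + 4y3 >= 5
    y2 + 2y3 >= 1
    y1, y2, y3 >= 0

Solving the primal: x* = (8, 0).
  primal value c^T x* = 40.
Solving the dual: y* = (0, 0, 1.25).
  dual value b^T y* = 40.
Strong duality: c^T x* = b^T y*. Confirmed.

40


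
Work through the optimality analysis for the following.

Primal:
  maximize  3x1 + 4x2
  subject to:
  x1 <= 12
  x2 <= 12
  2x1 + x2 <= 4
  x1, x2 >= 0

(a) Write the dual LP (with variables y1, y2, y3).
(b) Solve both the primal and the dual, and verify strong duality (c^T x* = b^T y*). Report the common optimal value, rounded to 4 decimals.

The standard primal-dual pair for 'max c^T x s.t. A x <= b, x >= 0' is:
  Dual:  min b^T y  s.t.  A^T y >= c,  y >= 0.

So the dual LP is:
  minimize  12y1 + 12y2 + 4y3
  subject to:
    y1 + 2y3 >= 3
    y2 + y3 >= 4
    y1, y2, y3 >= 0

Solving the primal: x* = (0, 4).
  primal value c^T x* = 16.
Solving the dual: y* = (0, 0, 4).
  dual value b^T y* = 16.
Strong duality: c^T x* = b^T y*. Confirmed.

16


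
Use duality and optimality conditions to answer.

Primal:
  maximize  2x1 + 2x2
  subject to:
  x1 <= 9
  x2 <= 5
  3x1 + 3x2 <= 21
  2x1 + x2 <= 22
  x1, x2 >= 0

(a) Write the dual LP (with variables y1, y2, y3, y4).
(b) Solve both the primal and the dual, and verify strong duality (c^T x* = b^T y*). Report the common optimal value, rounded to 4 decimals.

The standard primal-dual pair for 'max c^T x s.t. A x <= b, x >= 0' is:
  Dual:  min b^T y  s.t.  A^T y >= c,  y >= 0.

So the dual LP is:
  minimize  9y1 + 5y2 + 21y3 + 22y4
  subject to:
    y1 + 3y3 + 2y4 >= 2
    y2 + 3y3 + y4 >= 2
    y1, y2, y3, y4 >= 0

Solving the primal: x* = (7, 0).
  primal value c^T x* = 14.
Solving the dual: y* = (0, 0, 0.6667, 0).
  dual value b^T y* = 14.
Strong duality: c^T x* = b^T y*. Confirmed.

14


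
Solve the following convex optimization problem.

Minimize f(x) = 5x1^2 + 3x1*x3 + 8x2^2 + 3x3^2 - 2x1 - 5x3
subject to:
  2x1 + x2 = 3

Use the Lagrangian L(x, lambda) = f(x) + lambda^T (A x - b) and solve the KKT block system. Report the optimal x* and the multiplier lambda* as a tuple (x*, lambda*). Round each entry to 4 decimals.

Form the Lagrangian:
  L(x, lambda) = (1/2) x^T Q x + c^T x + lambda^T (A x - b)
Stationarity (grad_x L = 0): Q x + c + A^T lambda = 0.
Primal feasibility: A x = b.

This gives the KKT block system:
  [ Q   A^T ] [ x     ]   [-c ]
  [ A    0  ] [ lambda ] = [ b ]

Solving the linear system:
  x*      = (1.3172, 0.3655, 0.1747)
  lambda* = (-5.8483)
  f(x*)   = 7.0184

x* = (1.3172, 0.3655, 0.1747), lambda* = (-5.8483)


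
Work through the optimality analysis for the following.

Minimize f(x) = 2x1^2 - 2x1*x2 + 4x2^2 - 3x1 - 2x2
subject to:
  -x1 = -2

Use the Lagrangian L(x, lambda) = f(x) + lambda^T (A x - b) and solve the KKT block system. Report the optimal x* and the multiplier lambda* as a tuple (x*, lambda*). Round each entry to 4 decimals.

Form the Lagrangian:
  L(x, lambda) = (1/2) x^T Q x + c^T x + lambda^T (A x - b)
Stationarity (grad_x L = 0): Q x + c + A^T lambda = 0.
Primal feasibility: A x = b.

This gives the KKT block system:
  [ Q   A^T ] [ x     ]   [-c ]
  [ A    0  ] [ lambda ] = [ b ]

Solving the linear system:
  x*      = (2, 0.75)
  lambda* = (3.5)
  f(x*)   = -0.25

x* = (2, 0.75), lambda* = (3.5)


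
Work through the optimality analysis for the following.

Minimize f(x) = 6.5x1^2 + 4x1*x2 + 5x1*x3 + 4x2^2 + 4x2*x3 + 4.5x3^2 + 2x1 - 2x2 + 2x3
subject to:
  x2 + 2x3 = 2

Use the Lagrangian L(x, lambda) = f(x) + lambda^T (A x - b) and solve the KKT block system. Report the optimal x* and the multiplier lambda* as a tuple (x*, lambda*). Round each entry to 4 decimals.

Form the Lagrangian:
  L(x, lambda) = (1/2) x^T Q x + c^T x + lambda^T (A x - b)
Stationarity (grad_x L = 0): Q x + c + A^T lambda = 0.
Primal feasibility: A x = b.

This gives the KKT block system:
  [ Q   A^T ] [ x     ]   [-c ]
  [ A    0  ] [ lambda ] = [ b ]

Solving the linear system:
  x*      = (-0.6203, 0.7089, 0.6456)
  lambda* = (-3.7722)
  f(x*)   = 3.0886

x* = (-0.6203, 0.7089, 0.6456), lambda* = (-3.7722)


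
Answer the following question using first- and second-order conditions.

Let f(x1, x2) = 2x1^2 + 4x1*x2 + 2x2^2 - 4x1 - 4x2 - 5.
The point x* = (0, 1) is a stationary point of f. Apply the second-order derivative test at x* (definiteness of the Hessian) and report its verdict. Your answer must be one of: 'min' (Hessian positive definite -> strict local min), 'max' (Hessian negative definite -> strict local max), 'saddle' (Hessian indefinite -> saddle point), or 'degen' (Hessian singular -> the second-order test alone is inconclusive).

Compute the Hessian H = grad^2 f:
  H = [[4, 4], [4, 4]]
Verify stationarity: grad f(x*) = H x* + g = (0, 0).
Eigenvalues of H: 0, 8.
H has a zero eigenvalue (singular; positive semidefinite but not definite), so H is neither positive definite, negative definite, nor indefinite. The second-order test alone is inconclusive -> degen.
(Indeed, f is constant along the null direction of H through x*, so x* is not a strict local extremum.)

degen


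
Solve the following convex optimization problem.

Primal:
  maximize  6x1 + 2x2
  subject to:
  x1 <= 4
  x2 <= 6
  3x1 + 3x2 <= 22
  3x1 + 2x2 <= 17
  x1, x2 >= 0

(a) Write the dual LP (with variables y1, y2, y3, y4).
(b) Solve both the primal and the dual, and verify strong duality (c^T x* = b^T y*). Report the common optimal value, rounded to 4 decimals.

The standard primal-dual pair for 'max c^T x s.t. A x <= b, x >= 0' is:
  Dual:  min b^T y  s.t.  A^T y >= c,  y >= 0.

So the dual LP is:
  minimize  4y1 + 6y2 + 22y3 + 17y4
  subject to:
    y1 + 3y3 + 3y4 >= 6
    y2 + 3y3 + 2y4 >= 2
    y1, y2, y3, y4 >= 0

Solving the primal: x* = (4, 2.5).
  primal value c^T x* = 29.
Solving the dual: y* = (3, 0, 0, 1).
  dual value b^T y* = 29.
Strong duality: c^T x* = b^T y*. Confirmed.

29


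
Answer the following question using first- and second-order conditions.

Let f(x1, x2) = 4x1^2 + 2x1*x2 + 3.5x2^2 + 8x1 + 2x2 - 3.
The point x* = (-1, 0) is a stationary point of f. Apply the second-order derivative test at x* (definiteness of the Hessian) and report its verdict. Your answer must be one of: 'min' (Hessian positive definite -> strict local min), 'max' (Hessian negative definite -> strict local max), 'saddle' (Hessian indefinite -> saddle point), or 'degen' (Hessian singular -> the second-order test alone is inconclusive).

Compute the Hessian H = grad^2 f:
  H = [[8, 2], [2, 7]]
Verify stationarity: grad f(x*) = H x* + g = (0, 0).
Eigenvalues of H: 5.4384, 9.5616.
Both eigenvalues > 0, so H is positive definite -> x* is a strict local min.

min


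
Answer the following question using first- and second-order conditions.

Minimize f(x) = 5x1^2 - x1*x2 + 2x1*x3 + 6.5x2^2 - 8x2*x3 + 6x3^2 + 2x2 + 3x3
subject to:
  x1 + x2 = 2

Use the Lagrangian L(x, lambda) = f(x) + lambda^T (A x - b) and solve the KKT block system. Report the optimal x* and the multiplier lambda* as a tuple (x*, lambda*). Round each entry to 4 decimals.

Form the Lagrangian:
  L(x, lambda) = (1/2) x^T Q x + c^T x + lambda^T (A x - b)
Stationarity (grad_x L = 0): Q x + c + A^T lambda = 0.
Primal feasibility: A x = b.

This gives the KKT block system:
  [ Q   A^T ] [ x     ]   [-c ]
  [ A    0  ] [ lambda ] = [ b ]

Solving the linear system:
  x*      = (1.15, 0.85, 0.125)
  lambda* = (-10.9)
  f(x*)   = 11.9375

x* = (1.15, 0.85, 0.125), lambda* = (-10.9)


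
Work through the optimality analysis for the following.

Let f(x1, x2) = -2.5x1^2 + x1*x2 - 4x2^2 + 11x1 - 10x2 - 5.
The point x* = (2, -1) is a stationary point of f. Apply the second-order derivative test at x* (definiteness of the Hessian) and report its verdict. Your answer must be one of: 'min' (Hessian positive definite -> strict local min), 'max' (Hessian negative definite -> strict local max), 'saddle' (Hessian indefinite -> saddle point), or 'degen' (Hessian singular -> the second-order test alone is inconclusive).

Compute the Hessian H = grad^2 f:
  H = [[-5, 1], [1, -8]]
Verify stationarity: grad f(x*) = H x* + g = (0, 0).
Eigenvalues of H: -8.3028, -4.6972.
Both eigenvalues < 0, so H is negative definite -> x* is a strict local max.

max


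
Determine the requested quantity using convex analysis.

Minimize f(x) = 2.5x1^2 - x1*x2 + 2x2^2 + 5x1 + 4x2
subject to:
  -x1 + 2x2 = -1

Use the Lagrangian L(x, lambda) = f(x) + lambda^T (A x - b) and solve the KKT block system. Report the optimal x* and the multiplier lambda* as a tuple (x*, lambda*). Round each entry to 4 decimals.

Form the Lagrangian:
  L(x, lambda) = (1/2) x^T Q x + c^T x + lambda^T (A x - b)
Stationarity (grad_x L = 0): Q x + c + A^T lambda = 0.
Primal feasibility: A x = b.

This gives the KKT block system:
  [ Q   A^T ] [ x     ]   [-c ]
  [ A    0  ] [ lambda ] = [ b ]

Solving the linear system:
  x*      = (-1.3, -1.15)
  lambda* = (-0.35)
  f(x*)   = -5.725

x* = (-1.3, -1.15), lambda* = (-0.35)


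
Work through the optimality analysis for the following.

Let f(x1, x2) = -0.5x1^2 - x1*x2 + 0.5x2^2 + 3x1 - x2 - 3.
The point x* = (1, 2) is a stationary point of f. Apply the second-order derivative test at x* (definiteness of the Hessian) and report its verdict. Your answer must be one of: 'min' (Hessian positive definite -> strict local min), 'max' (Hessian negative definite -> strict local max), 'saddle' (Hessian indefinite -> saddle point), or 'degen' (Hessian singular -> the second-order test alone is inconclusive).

Compute the Hessian H = grad^2 f:
  H = [[-1, -1], [-1, 1]]
Verify stationarity: grad f(x*) = H x* + g = (0, 0).
Eigenvalues of H: -1.4142, 1.4142.
Eigenvalues have mixed signs, so H is indefinite -> x* is a saddle point.

saddle


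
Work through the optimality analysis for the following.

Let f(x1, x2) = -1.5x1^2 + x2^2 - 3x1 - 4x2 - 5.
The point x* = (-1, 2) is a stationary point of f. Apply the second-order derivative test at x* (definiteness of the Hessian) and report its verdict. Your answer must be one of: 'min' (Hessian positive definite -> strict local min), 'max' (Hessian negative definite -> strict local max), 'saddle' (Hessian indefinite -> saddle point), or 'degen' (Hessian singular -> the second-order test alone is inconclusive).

Compute the Hessian H = grad^2 f:
  H = [[-3, 0], [0, 2]]
Verify stationarity: grad f(x*) = H x* + g = (0, 0).
Eigenvalues of H: -3, 2.
Eigenvalues have mixed signs, so H is indefinite -> x* is a saddle point.

saddle


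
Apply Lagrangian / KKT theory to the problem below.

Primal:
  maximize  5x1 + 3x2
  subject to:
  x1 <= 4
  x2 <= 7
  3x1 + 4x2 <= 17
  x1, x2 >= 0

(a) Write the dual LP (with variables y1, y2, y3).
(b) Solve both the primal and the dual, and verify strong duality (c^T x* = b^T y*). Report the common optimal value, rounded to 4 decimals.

The standard primal-dual pair for 'max c^T x s.t. A x <= b, x >= 0' is:
  Dual:  min b^T y  s.t.  A^T y >= c,  y >= 0.

So the dual LP is:
  minimize  4y1 + 7y2 + 17y3
  subject to:
    y1 + 3y3 >= 5
    y2 + 4y3 >= 3
    y1, y2, y3 >= 0

Solving the primal: x* = (4, 1.25).
  primal value c^T x* = 23.75.
Solving the dual: y* = (2.75, 0, 0.75).
  dual value b^T y* = 23.75.
Strong duality: c^T x* = b^T y*. Confirmed.

23.75


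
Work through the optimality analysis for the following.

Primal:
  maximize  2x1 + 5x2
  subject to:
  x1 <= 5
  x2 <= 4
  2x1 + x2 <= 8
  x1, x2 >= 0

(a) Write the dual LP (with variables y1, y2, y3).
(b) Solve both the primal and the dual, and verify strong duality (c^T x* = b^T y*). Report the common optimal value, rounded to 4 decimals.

The standard primal-dual pair for 'max c^T x s.t. A x <= b, x >= 0' is:
  Dual:  min b^T y  s.t.  A^T y >= c,  y >= 0.

So the dual LP is:
  minimize  5y1 + 4y2 + 8y3
  subject to:
    y1 + 2y3 >= 2
    y2 + y3 >= 5
    y1, y2, y3 >= 0

Solving the primal: x* = (2, 4).
  primal value c^T x* = 24.
Solving the dual: y* = (0, 4, 1).
  dual value b^T y* = 24.
Strong duality: c^T x* = b^T y*. Confirmed.

24


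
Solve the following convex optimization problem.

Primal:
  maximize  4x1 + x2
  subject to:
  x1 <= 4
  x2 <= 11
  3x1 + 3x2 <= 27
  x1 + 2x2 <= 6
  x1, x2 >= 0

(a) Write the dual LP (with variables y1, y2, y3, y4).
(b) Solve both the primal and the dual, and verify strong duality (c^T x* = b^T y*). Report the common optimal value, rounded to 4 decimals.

The standard primal-dual pair for 'max c^T x s.t. A x <= b, x >= 0' is:
  Dual:  min b^T y  s.t.  A^T y >= c,  y >= 0.

So the dual LP is:
  minimize  4y1 + 11y2 + 27y3 + 6y4
  subject to:
    y1 + 3y3 + y4 >= 4
    y2 + 3y3 + 2y4 >= 1
    y1, y2, y3, y4 >= 0

Solving the primal: x* = (4, 1).
  primal value c^T x* = 17.
Solving the dual: y* = (3.5, 0, 0, 0.5).
  dual value b^T y* = 17.
Strong duality: c^T x* = b^T y*. Confirmed.

17


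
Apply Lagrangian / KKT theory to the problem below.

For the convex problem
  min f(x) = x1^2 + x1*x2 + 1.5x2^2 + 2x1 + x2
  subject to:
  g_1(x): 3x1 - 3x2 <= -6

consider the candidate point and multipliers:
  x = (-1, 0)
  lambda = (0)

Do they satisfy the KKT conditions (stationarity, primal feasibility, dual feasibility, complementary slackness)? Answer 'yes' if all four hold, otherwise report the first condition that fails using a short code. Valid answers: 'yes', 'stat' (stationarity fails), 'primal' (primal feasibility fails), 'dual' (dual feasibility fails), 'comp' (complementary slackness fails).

Gradient of f: grad f(x) = Q x + c = (0, 0)
Constraint values g_i(x) = a_i^T x - b_i:
  g_1((-1, 0)) = 3
Stationarity residual: grad f(x) + sum_i lambda_i a_i = (0, 0)
  -> stationarity OK
Primal feasibility (all g_i <= 0): FAILS
Dual feasibility (all lambda_i >= 0): OK
Complementary slackness (lambda_i * g_i(x) = 0 for all i): OK

Verdict: the first failing condition is primal_feasibility -> primal.

primal


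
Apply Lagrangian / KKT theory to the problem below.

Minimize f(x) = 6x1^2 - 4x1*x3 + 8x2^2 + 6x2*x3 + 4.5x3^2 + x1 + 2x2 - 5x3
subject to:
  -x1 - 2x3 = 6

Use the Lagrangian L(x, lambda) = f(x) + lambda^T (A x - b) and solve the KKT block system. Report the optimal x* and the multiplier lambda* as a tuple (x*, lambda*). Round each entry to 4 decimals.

Form the Lagrangian:
  L(x, lambda) = (1/2) x^T Q x + c^T x + lambda^T (A x - b)
Stationarity (grad_x L = 0): Q x + c + A^T lambda = 0.
Primal feasibility: A x = b.

This gives the KKT block system:
  [ Q   A^T ] [ x     ]   [-c ]
  [ A    0  ] [ lambda ] = [ b ]

Solving the linear system:
  x*      = (-1.47, 0.7244, -2.265)
  lambda* = (-7.5795)
  f(x*)   = 28.3905

x* = (-1.47, 0.7244, -2.265), lambda* = (-7.5795)


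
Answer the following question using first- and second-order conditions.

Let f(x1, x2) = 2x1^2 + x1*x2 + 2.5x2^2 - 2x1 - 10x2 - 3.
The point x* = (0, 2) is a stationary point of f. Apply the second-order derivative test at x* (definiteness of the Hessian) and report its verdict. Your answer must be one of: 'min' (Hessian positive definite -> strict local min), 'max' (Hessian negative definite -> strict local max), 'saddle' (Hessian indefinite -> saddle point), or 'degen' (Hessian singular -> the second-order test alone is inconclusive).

Compute the Hessian H = grad^2 f:
  H = [[4, 1], [1, 5]]
Verify stationarity: grad f(x*) = H x* + g = (0, 0).
Eigenvalues of H: 3.382, 5.618.
Both eigenvalues > 0, so H is positive definite -> x* is a strict local min.

min


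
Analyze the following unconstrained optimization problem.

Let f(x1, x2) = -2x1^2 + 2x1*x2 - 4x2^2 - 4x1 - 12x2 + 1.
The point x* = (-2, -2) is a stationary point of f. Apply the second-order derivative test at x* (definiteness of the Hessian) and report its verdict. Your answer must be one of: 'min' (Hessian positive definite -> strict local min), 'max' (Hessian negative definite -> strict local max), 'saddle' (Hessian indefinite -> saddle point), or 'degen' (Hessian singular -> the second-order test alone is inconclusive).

Compute the Hessian H = grad^2 f:
  H = [[-4, 2], [2, -8]]
Verify stationarity: grad f(x*) = H x* + g = (0, 0).
Eigenvalues of H: -8.8284, -3.1716.
Both eigenvalues < 0, so H is negative definite -> x* is a strict local max.

max


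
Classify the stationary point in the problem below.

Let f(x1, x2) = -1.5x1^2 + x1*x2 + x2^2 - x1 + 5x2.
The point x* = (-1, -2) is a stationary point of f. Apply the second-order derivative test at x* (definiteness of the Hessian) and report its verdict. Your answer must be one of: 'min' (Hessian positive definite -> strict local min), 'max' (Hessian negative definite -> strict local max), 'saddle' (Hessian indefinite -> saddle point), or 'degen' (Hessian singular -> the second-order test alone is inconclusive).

Compute the Hessian H = grad^2 f:
  H = [[-3, 1], [1, 2]]
Verify stationarity: grad f(x*) = H x* + g = (0, 0).
Eigenvalues of H: -3.1926, 2.1926.
Eigenvalues have mixed signs, so H is indefinite -> x* is a saddle point.

saddle


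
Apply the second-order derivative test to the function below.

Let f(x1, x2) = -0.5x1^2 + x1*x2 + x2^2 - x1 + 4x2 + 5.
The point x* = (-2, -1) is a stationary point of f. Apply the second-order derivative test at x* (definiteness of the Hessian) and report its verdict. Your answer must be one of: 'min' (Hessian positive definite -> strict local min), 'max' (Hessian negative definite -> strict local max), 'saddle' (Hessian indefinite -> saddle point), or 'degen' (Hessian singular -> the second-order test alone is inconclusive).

Compute the Hessian H = grad^2 f:
  H = [[-1, 1], [1, 2]]
Verify stationarity: grad f(x*) = H x* + g = (0, 0).
Eigenvalues of H: -1.3028, 2.3028.
Eigenvalues have mixed signs, so H is indefinite -> x* is a saddle point.

saddle


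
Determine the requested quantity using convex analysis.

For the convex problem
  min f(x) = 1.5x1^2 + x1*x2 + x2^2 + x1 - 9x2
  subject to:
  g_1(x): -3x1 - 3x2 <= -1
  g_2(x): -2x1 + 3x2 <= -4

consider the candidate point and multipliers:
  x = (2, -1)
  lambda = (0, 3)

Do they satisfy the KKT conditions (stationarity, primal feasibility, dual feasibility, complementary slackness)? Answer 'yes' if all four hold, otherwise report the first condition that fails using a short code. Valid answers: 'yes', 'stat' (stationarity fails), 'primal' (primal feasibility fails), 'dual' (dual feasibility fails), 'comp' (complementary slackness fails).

Gradient of f: grad f(x) = Q x + c = (6, -9)
Constraint values g_i(x) = a_i^T x - b_i:
  g_1((2, -1)) = -2
  g_2((2, -1)) = -3
Stationarity residual: grad f(x) + sum_i lambda_i a_i = (0, 0)
  -> stationarity OK
Primal feasibility (all g_i <= 0): OK
Dual feasibility (all lambda_i >= 0): OK
Complementary slackness (lambda_i * g_i(x) = 0 for all i): FAILS

Verdict: the first failing condition is complementary_slackness -> comp.

comp


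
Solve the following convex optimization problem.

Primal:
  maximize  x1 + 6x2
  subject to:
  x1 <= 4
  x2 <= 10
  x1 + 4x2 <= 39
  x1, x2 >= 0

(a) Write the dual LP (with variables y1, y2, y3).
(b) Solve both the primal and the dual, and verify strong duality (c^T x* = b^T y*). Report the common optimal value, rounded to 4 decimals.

The standard primal-dual pair for 'max c^T x s.t. A x <= b, x >= 0' is:
  Dual:  min b^T y  s.t.  A^T y >= c,  y >= 0.

So the dual LP is:
  minimize  4y1 + 10y2 + 39y3
  subject to:
    y1 + y3 >= 1
    y2 + 4y3 >= 6
    y1, y2, y3 >= 0

Solving the primal: x* = (0, 9.75).
  primal value c^T x* = 58.5.
Solving the dual: y* = (0, 0, 1.5).
  dual value b^T y* = 58.5.
Strong duality: c^T x* = b^T y*. Confirmed.

58.5


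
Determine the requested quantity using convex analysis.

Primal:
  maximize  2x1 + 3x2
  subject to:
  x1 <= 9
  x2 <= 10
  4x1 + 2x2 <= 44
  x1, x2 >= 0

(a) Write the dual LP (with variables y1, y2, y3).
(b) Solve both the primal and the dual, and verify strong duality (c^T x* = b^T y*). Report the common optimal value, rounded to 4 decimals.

The standard primal-dual pair for 'max c^T x s.t. A x <= b, x >= 0' is:
  Dual:  min b^T y  s.t.  A^T y >= c,  y >= 0.

So the dual LP is:
  minimize  9y1 + 10y2 + 44y3
  subject to:
    y1 + 4y3 >= 2
    y2 + 2y3 >= 3
    y1, y2, y3 >= 0

Solving the primal: x* = (6, 10).
  primal value c^T x* = 42.
Solving the dual: y* = (0, 2, 0.5).
  dual value b^T y* = 42.
Strong duality: c^T x* = b^T y*. Confirmed.

42


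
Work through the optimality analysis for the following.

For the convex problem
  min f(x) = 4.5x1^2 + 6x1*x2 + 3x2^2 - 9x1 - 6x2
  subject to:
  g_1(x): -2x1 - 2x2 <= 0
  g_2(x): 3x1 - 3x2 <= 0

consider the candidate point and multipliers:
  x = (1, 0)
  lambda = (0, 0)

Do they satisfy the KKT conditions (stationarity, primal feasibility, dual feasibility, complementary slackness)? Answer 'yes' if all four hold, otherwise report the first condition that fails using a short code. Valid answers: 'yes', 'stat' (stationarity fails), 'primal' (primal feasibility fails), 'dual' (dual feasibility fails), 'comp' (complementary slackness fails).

Gradient of f: grad f(x) = Q x + c = (0, 0)
Constraint values g_i(x) = a_i^T x - b_i:
  g_1((1, 0)) = -2
  g_2((1, 0)) = 3
Stationarity residual: grad f(x) + sum_i lambda_i a_i = (0, 0)
  -> stationarity OK
Primal feasibility (all g_i <= 0): FAILS
Dual feasibility (all lambda_i >= 0): OK
Complementary slackness (lambda_i * g_i(x) = 0 for all i): OK

Verdict: the first failing condition is primal_feasibility -> primal.

primal


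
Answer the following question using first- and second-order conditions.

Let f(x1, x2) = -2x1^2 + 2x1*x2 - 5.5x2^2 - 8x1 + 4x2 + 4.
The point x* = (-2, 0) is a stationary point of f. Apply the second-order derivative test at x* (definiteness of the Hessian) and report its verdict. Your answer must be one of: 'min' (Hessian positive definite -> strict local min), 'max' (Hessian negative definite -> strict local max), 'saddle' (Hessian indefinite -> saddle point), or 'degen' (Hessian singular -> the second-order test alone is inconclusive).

Compute the Hessian H = grad^2 f:
  H = [[-4, 2], [2, -11]]
Verify stationarity: grad f(x*) = H x* + g = (0, 0).
Eigenvalues of H: -11.5311, -3.4689.
Both eigenvalues < 0, so H is negative definite -> x* is a strict local max.

max


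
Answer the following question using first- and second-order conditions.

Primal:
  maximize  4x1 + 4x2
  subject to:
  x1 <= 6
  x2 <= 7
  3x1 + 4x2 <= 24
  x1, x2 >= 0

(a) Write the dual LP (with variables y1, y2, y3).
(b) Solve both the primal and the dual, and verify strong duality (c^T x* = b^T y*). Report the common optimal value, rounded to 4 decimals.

The standard primal-dual pair for 'max c^T x s.t. A x <= b, x >= 0' is:
  Dual:  min b^T y  s.t.  A^T y >= c,  y >= 0.

So the dual LP is:
  minimize  6y1 + 7y2 + 24y3
  subject to:
    y1 + 3y3 >= 4
    y2 + 4y3 >= 4
    y1, y2, y3 >= 0

Solving the primal: x* = (6, 1.5).
  primal value c^T x* = 30.
Solving the dual: y* = (1, 0, 1).
  dual value b^T y* = 30.
Strong duality: c^T x* = b^T y*. Confirmed.

30


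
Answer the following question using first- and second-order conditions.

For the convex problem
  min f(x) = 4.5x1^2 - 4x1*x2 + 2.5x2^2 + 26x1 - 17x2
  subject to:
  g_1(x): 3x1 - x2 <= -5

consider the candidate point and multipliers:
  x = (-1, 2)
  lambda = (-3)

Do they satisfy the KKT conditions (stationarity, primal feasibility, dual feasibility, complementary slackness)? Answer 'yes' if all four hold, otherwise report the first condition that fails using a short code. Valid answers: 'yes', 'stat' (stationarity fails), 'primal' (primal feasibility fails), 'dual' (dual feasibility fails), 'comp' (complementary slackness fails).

Gradient of f: grad f(x) = Q x + c = (9, -3)
Constraint values g_i(x) = a_i^T x - b_i:
  g_1((-1, 2)) = 0
Stationarity residual: grad f(x) + sum_i lambda_i a_i = (0, 0)
  -> stationarity OK
Primal feasibility (all g_i <= 0): OK
Dual feasibility (all lambda_i >= 0): FAILS
Complementary slackness (lambda_i * g_i(x) = 0 for all i): OK

Verdict: the first failing condition is dual_feasibility -> dual.

dual


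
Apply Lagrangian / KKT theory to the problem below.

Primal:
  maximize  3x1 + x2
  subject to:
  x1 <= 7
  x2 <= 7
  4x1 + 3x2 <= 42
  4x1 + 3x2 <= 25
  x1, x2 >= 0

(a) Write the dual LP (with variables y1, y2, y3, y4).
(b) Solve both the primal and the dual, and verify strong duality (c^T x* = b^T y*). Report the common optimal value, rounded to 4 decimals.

The standard primal-dual pair for 'max c^T x s.t. A x <= b, x >= 0' is:
  Dual:  min b^T y  s.t.  A^T y >= c,  y >= 0.

So the dual LP is:
  minimize  7y1 + 7y2 + 42y3 + 25y4
  subject to:
    y1 + 4y3 + 4y4 >= 3
    y2 + 3y3 + 3y4 >= 1
    y1, y2, y3, y4 >= 0

Solving the primal: x* = (6.25, 0).
  primal value c^T x* = 18.75.
Solving the dual: y* = (0, 0, 0, 0.75).
  dual value b^T y* = 18.75.
Strong duality: c^T x* = b^T y*. Confirmed.

18.75


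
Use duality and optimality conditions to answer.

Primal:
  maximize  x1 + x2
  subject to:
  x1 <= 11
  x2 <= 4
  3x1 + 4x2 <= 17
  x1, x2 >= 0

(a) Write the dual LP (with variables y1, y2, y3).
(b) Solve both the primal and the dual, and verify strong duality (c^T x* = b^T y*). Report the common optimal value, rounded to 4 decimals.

The standard primal-dual pair for 'max c^T x s.t. A x <= b, x >= 0' is:
  Dual:  min b^T y  s.t.  A^T y >= c,  y >= 0.

So the dual LP is:
  minimize  11y1 + 4y2 + 17y3
  subject to:
    y1 + 3y3 >= 1
    y2 + 4y3 >= 1
    y1, y2, y3 >= 0

Solving the primal: x* = (5.6667, 0).
  primal value c^T x* = 5.6667.
Solving the dual: y* = (0, 0, 0.3333).
  dual value b^T y* = 5.6667.
Strong duality: c^T x* = b^T y*. Confirmed.

5.6667


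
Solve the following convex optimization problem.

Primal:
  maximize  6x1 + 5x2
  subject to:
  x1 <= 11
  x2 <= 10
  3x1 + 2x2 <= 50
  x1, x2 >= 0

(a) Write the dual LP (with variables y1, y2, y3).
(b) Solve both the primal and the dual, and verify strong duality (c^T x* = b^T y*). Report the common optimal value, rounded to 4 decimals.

The standard primal-dual pair for 'max c^T x s.t. A x <= b, x >= 0' is:
  Dual:  min b^T y  s.t.  A^T y >= c,  y >= 0.

So the dual LP is:
  minimize  11y1 + 10y2 + 50y3
  subject to:
    y1 + 3y3 >= 6
    y2 + 2y3 >= 5
    y1, y2, y3 >= 0

Solving the primal: x* = (10, 10).
  primal value c^T x* = 110.
Solving the dual: y* = (0, 1, 2).
  dual value b^T y* = 110.
Strong duality: c^T x* = b^T y*. Confirmed.

110
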